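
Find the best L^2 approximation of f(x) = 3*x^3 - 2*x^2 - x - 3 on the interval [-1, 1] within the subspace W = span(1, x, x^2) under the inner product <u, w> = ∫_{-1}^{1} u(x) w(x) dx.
g(x) = -2*x^2 + 4*x/5 - 3

The best approximation g ∈ W is the orthogonal projection of f onto W. Writing g = a_0 + a_1 x + a_2 x^2, the coefficients solve the normal equations G · a = b where
  G_{ij} = <φ_i, φ_j> and b_i = <f, φ_i>, with φ_0 = 1, φ_1 = x, φ_2 = x^2.
G =
  [2, 0, 2/3]
  [0, 2/3, 0]
  [2/3, 0, 2/5],
b = (-22/3, 8/15, -14/5).
Solving gives a_0 = -3, a_1 = 4/5, a_2 = -2, so
  g(x) = -2*x^2 + 4*x/5 - 3.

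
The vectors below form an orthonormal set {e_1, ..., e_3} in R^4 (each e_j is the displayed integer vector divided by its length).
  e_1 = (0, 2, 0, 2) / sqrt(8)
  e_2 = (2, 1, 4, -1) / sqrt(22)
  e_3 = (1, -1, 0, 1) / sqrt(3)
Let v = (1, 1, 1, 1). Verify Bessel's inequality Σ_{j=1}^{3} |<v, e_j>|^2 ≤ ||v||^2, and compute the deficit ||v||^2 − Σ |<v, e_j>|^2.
Σ |<v, e_j>|^2 = 131/33; ||v||^2 = 4; deficit = 1/33

Write each e_j = u_j / sqrt(<u_j, u_j>) where u_j is the displayed integer vector. Then <v, e_j> = <v, u_j> / sqrt(<u_j, u_j>), so |<v, e_j>|^2 = <v, u_j>^2 / <u_j, u_j>.
Coefficients: <v, e_1> = 4/sqrt(8), <v, e_2> = 6/sqrt(22), <v, e_3> = 1/sqrt(3).
Square and sum: Σ |<v, e_j>|^2 = 131/33.
Compute ||v||^2 = v·v = 4.
Deficit = 4 − 131/33 = 1/33 ≥ 0, confirming Bessel's inequality. (The deficit equals ||v − Σ <v,e_j> e_j||^2, the squared distance from v to span{e_j}.)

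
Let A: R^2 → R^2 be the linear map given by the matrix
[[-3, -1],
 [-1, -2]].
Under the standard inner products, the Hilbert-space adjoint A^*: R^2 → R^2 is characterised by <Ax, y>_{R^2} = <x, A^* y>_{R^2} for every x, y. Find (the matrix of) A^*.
A^* = A^T =
[[-3, -1],
 [-1, -2]]

For real matrices with standard dot products, the defining identity <Ax, y> = <x, A^* y> gives (Ax)^T y = x^T (A^*) y, i.e. x^T A^T y = x^T (A^*) y. Since this holds for all x, y, we must have A^* = A^T. Therefore
A^* =
[[-3, -1],
 [-1, -2]].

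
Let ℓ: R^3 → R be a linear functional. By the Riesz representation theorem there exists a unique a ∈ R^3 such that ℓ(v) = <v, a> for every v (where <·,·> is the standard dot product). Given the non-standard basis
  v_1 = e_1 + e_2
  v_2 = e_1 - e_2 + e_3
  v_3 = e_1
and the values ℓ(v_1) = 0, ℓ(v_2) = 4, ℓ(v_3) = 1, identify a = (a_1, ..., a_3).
a = (1, -1, 2)

Write a = (a_1, ..., a_3) in the standard basis. For each basis vector v_i, ℓ(v_i) = <v_i, a> is a linear equation in the a_j's. Collect the n equations into a matrix system V a = ℓ, where row i of V is v_i (expressed in the standard basis). Since V is invertible (lower-triangular with 1s on the diagonal, up to permutation), solve by back-substitution:
  V =
[[1, 1, 0],
 [1, -1, 1],
 [1, 0, 0]]
  V a = (0, 4, 1)
Solving gives a = (1, -1, 2).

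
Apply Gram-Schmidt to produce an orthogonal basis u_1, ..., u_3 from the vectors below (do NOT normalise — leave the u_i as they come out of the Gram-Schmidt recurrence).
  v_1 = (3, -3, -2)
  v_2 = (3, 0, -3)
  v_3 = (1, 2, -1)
Orthogonal basis:
  u_1 = (3, -3, -2)
  u_2 = (21/22, 45/22, -18/11)
  u_3 = (6/19, 2/19, 6/19)

Apply the Gram-Schmidt recurrence
  u_1 = v_1
  u_i = v_i − Σ_{j<i} ((v_i · u_j) / (u_j · u_j)) · u_j.

Step by step this gives:
  u_1 = (3, -3, -2)
  u_2 = (21/22, 45/22, -18/11)
  u_3 = (6/19, 2/19, 6/19)

Orthogonality check:
  u_2 · u_1 = 0 (should be 0)
  u_3 · u_1 = 0 (should be 0)
  u_3 · u_2 = 0 (should be 0)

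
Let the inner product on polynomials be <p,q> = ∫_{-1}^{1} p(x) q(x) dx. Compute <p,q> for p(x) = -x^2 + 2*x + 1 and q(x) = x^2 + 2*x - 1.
<p,q> = 8/5

Expand the product: p(x)·q(x) = -x^4 + 6*x^2 - 1.
∫_{-1}^{1} of each monomial x^k gives [2/(k+1) if k even, 0 if k odd]. Integrating term-by-term (or equivalently evaluating the antiderivative F(x) = -x^5/5 + 2*x^3 - x at the endpoints):
  F(1) − F(−1) = 4/5 − (-4/5) = 8/5.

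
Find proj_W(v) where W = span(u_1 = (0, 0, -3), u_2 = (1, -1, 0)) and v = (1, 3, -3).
proj_W(v) = (-1, 1, -3)

Set up U = [u_1 | ... | u_2] ∈ R^(3×2). The projector onto W = col(U) is P = U (U^T U)^(-1) U^T.
Compute U^T U =
  [9, 0]
  [0, 2],
and U^T v = (9, -2).
Solve U^T U · c = U^T v for the coefficients: c = (1, -1). The projection is proj_W(v) = U c.
Check: (v - proj_W(v)) · u_1 = 0  (should be 0).
Check: (v - proj_W(v)) · u_2 = 0  (should be 0).
Result: proj_W(v) = (-1, 1, -3).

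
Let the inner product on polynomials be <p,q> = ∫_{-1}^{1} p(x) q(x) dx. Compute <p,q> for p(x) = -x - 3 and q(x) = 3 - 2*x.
<p,q> = -50/3

Expand the product: p(x)·q(x) = 2*x^2 + 3*x - 9.
∫_{-1}^{1} of each monomial x^k gives [2/(k+1) if k even, 0 if k odd]. Integrating term-by-term (or equivalently evaluating the antiderivative F(x) = 2*x^3/3 + 3*x^2/2 - 9*x at the endpoints):
  F(1) − F(−1) = -41/6 − (59/6) = -50/3.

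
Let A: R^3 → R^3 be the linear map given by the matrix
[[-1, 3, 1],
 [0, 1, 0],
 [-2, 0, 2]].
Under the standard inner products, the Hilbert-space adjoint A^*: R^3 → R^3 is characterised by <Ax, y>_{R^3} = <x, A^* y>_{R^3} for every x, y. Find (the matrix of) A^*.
A^* = A^T =
[[-1, 0, -2],
 [3, 1, 0],
 [1, 0, 2]]

For real matrices with standard dot products, the defining identity <Ax, y> = <x, A^* y> gives (Ax)^T y = x^T (A^*) y, i.e. x^T A^T y = x^T (A^*) y. Since this holds for all x, y, we must have A^* = A^T. Therefore
A^* =
[[-1, 0, -2],
 [3, 1, 0],
 [1, 0, 2]].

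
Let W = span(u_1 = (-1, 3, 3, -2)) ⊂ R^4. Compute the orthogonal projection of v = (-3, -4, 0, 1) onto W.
proj_W(v) = (11/23, -33/23, -33/23, 22/23)

Set up U = [u_1 | ... | u_1] ∈ R^(4×1). The projector onto W = col(U) is P = U (U^T U)^(-1) U^T.
Compute U^T U =
  [23],
and U^T v = (-11).
Solve U^T U · c = U^T v for the coefficients: c = (-11/23). The projection is proj_W(v) = U c.
Check: (v - proj_W(v)) · u_1 = 0  (should be 0).
Result: proj_W(v) = (11/23, -33/23, -33/23, 22/23).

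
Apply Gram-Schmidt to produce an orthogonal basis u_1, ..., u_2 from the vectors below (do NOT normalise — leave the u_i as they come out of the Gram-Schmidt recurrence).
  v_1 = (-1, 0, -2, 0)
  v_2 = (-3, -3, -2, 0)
Orthogonal basis:
  u_1 = (-1, 0, -2, 0)
  u_2 = (-8/5, -3, 4/5, 0)

Apply the Gram-Schmidt recurrence
  u_1 = v_1
  u_i = v_i − Σ_{j<i} ((v_i · u_j) / (u_j · u_j)) · u_j.

Step by step this gives:
  u_1 = (-1, 0, -2, 0)
  u_2 = (-8/5, -3, 4/5, 0)

Orthogonality check:
  u_2 · u_1 = 0 (should be 0)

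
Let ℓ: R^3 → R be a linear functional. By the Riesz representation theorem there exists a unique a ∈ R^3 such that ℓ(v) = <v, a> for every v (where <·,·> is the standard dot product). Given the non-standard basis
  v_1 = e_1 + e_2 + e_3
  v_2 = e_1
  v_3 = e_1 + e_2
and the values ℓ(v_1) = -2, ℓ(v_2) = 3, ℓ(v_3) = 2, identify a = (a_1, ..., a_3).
a = (3, -1, -4)

Write a = (a_1, ..., a_3) in the standard basis. For each basis vector v_i, ℓ(v_i) = <v_i, a> is a linear equation in the a_j's. Collect the n equations into a matrix system V a = ℓ, where row i of V is v_i (expressed in the standard basis). Since V is invertible (lower-triangular with 1s on the diagonal, up to permutation), solve by back-substitution:
  V =
[[1, 1, 1],
 [1, 0, 0],
 [1, 1, 0]]
  V a = (-2, 3, 2)
Solving gives a = (3, -1, -4).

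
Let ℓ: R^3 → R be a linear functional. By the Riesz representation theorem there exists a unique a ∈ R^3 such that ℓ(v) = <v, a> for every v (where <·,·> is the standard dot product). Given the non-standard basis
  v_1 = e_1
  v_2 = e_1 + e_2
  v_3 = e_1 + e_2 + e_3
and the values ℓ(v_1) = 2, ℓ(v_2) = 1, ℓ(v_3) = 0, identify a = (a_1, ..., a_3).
a = (2, -1, -1)

Write a = (a_1, ..., a_3) in the standard basis. For each basis vector v_i, ℓ(v_i) = <v_i, a> is a linear equation in the a_j's. Collect the n equations into a matrix system V a = ℓ, where row i of V is v_i (expressed in the standard basis). Since V is invertible (lower-triangular with 1s on the diagonal, up to permutation), solve by back-substitution:
  V =
[[1, 0, 0],
 [1, 1, 0],
 [1, 1, 1]]
  V a = (2, 1, 0)
Solving gives a = (2, -1, -1).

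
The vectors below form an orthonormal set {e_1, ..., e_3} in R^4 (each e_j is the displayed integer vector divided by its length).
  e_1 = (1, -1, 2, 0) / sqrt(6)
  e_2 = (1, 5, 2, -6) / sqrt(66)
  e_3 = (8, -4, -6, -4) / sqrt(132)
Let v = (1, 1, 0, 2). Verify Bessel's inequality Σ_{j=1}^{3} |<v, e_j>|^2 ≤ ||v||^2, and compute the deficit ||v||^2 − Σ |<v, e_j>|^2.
Σ |<v, e_j>|^2 = 2/3; ||v||^2 = 6; deficit = 16/3

Write each e_j = u_j / sqrt(<u_j, u_j>) where u_j is the displayed integer vector. Then <v, e_j> = <v, u_j> / sqrt(<u_j, u_j>), so |<v, e_j>|^2 = <v, u_j>^2 / <u_j, u_j>.
Coefficients: <v, e_1> = 0/sqrt(6), <v, e_2> = -6/sqrt(66), <v, e_3> = -4/sqrt(132).
Square and sum: Σ |<v, e_j>|^2 = 2/3.
Compute ||v||^2 = v·v = 6.
Deficit = 6 − 2/3 = 16/3 ≥ 0, confirming Bessel's inequality. (The deficit equals ||v − Σ <v,e_j> e_j||^2, the squared distance from v to span{e_j}.)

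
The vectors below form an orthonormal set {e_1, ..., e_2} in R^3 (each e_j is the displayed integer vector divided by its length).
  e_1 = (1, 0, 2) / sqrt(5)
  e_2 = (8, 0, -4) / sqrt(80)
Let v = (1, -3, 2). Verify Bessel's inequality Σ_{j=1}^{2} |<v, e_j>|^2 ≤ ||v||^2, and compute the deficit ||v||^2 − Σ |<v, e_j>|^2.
Σ |<v, e_j>|^2 = 5; ||v||^2 = 14; deficit = 9

Write each e_j = u_j / sqrt(<u_j, u_j>) where u_j is the displayed integer vector. Then <v, e_j> = <v, u_j> / sqrt(<u_j, u_j>), so |<v, e_j>|^2 = <v, u_j>^2 / <u_j, u_j>.
Coefficients: <v, e_1> = 5/sqrt(5), <v, e_2> = 0/sqrt(80).
Square and sum: Σ |<v, e_j>|^2 = 5.
Compute ||v||^2 = v·v = 14.
Deficit = 14 − 5 = 9 ≥ 0, confirming Bessel's inequality. (The deficit equals ||v − Σ <v,e_j> e_j||^2, the squared distance from v to span{e_j}.)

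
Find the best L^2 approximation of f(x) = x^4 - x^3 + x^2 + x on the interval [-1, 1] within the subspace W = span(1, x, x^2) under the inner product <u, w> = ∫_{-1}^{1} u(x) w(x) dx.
g(x) = 13*x^2/7 + 2*x/5 - 3/35

The best approximation g ∈ W is the orthogonal projection of f onto W. Writing g = a_0 + a_1 x + a_2 x^2, the coefficients solve the normal equations G · a = b where
  G_{ij} = <φ_i, φ_j> and b_i = <f, φ_i>, with φ_0 = 1, φ_1 = x, φ_2 = x^2.
G =
  [2, 0, 2/3]
  [0, 2/3, 0]
  [2/3, 0, 2/5],
b = (16/15, 4/15, 24/35).
Solving gives a_0 = -3/35, a_1 = 2/5, a_2 = 13/7, so
  g(x) = 13*x^2/7 + 2*x/5 - 3/35.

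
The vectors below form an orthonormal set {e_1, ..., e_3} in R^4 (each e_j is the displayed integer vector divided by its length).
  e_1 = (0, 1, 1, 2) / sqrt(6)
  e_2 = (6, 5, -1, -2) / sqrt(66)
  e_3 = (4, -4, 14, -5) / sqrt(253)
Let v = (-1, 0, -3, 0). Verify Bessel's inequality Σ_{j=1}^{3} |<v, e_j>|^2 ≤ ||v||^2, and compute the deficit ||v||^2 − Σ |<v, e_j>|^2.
Σ |<v, e_j>|^2 = 10; ||v||^2 = 10; deficit = 0

Write each e_j = u_j / sqrt(<u_j, u_j>) where u_j is the displayed integer vector. Then <v, e_j> = <v, u_j> / sqrt(<u_j, u_j>), so |<v, e_j>|^2 = <v, u_j>^2 / <u_j, u_j>.
Coefficients: <v, e_1> = -3/sqrt(6), <v, e_2> = -3/sqrt(66), <v, e_3> = -46/sqrt(253).
Square and sum: Σ |<v, e_j>|^2 = 10.
Compute ||v||^2 = v·v = 10.
Deficit = 10 − 10 = 0 ≥ 0, confirming Bessel's inequality. (The deficit equals ||v − Σ <v,e_j> e_j||^2, the squared distance from v to span{e_j}.)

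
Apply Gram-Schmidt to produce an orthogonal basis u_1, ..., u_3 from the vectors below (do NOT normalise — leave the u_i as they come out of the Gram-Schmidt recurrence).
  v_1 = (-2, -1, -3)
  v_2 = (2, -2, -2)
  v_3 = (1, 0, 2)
Orthogonal basis:
  u_1 = (-2, -1, -3)
  u_2 = (18/7, -12/7, -8/7)
  u_3 = (-4/19, -10/19, 6/19)

Apply the Gram-Schmidt recurrence
  u_1 = v_1
  u_i = v_i − Σ_{j<i} ((v_i · u_j) / (u_j · u_j)) · u_j.

Step by step this gives:
  u_1 = (-2, -1, -3)
  u_2 = (18/7, -12/7, -8/7)
  u_3 = (-4/19, -10/19, 6/19)

Orthogonality check:
  u_2 · u_1 = 0 (should be 0)
  u_3 · u_1 = 0 (should be 0)
  u_3 · u_2 = 0 (should be 0)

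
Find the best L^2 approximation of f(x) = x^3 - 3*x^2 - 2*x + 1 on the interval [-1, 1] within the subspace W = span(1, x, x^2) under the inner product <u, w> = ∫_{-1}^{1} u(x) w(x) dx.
g(x) = -3*x^2 - 7*x/5 + 1

The best approximation g ∈ W is the orthogonal projection of f onto W. Writing g = a_0 + a_1 x + a_2 x^2, the coefficients solve the normal equations G · a = b where
  G_{ij} = <φ_i, φ_j> and b_i = <f, φ_i>, with φ_0 = 1, φ_1 = x, φ_2 = x^2.
G =
  [2, 0, 2/3]
  [0, 2/3, 0]
  [2/3, 0, 2/5],
b = (0, -14/15, -8/15).
Solving gives a_0 = 1, a_1 = -7/5, a_2 = -3, so
  g(x) = -3*x^2 - 7*x/5 + 1.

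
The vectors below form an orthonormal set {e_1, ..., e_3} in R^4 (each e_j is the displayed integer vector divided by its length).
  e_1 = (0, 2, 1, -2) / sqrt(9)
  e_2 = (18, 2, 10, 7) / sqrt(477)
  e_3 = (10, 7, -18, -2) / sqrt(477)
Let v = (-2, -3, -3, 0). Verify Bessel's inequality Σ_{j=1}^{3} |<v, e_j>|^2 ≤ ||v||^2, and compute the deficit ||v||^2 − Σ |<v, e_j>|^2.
Σ |<v, e_j>|^2 = 182/9; ||v||^2 = 22; deficit = 16/9

Write each e_j = u_j / sqrt(<u_j, u_j>) where u_j is the displayed integer vector. Then <v, e_j> = <v, u_j> / sqrt(<u_j, u_j>), so |<v, e_j>|^2 = <v, u_j>^2 / <u_j, u_j>.
Coefficients: <v, e_1> = -9/sqrt(9), <v, e_2> = -72/sqrt(477), <v, e_3> = 13/sqrt(477).
Square and sum: Σ |<v, e_j>|^2 = 182/9.
Compute ||v||^2 = v·v = 22.
Deficit = 22 − 182/9 = 16/9 ≥ 0, confirming Bessel's inequality. (The deficit equals ||v − Σ <v,e_j> e_j||^2, the squared distance from v to span{e_j}.)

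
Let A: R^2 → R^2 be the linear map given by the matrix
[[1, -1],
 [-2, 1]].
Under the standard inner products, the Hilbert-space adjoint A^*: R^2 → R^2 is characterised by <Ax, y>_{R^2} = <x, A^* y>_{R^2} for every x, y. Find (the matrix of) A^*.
A^* = A^T =
[[1, -2],
 [-1, 1]]

For real matrices with standard dot products, the defining identity <Ax, y> = <x, A^* y> gives (Ax)^T y = x^T (A^*) y, i.e. x^T A^T y = x^T (A^*) y. Since this holds for all x, y, we must have A^* = A^T. Therefore
A^* =
[[1, -2],
 [-1, 1]].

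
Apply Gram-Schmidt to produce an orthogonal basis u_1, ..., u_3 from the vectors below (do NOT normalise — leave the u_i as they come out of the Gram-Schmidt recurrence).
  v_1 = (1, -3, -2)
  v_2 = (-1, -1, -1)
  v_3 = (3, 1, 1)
Orthogonal basis:
  u_1 = (1, -3, -2)
  u_2 = (-9/7, -1/7, -3/7)
  u_3 = (1/13, 3/13, -4/13)

Apply the Gram-Schmidt recurrence
  u_1 = v_1
  u_i = v_i − Σ_{j<i} ((v_i · u_j) / (u_j · u_j)) · u_j.

Step by step this gives:
  u_1 = (1, -3, -2)
  u_2 = (-9/7, -1/7, -3/7)
  u_3 = (1/13, 3/13, -4/13)

Orthogonality check:
  u_2 · u_1 = 0 (should be 0)
  u_3 · u_1 = 0 (should be 0)
  u_3 · u_2 = 0 (should be 0)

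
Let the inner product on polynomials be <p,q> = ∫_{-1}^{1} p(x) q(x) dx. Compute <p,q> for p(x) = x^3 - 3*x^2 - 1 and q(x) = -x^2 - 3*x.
<p,q> = 2/3

Expand the product: p(x)·q(x) = -x^5 + 9*x^3 + x^2 + 3*x.
∫_{-1}^{1} of each monomial x^k gives [2/(k+1) if k even, 0 if k odd]. Integrating term-by-term (or equivalently evaluating the antiderivative F(x) = -x^6/6 + 9*x^4/4 + x^3/3 + 3*x^2/2 at the endpoints):
  F(1) − F(−1) = 47/12 − (13/4) = 2/3.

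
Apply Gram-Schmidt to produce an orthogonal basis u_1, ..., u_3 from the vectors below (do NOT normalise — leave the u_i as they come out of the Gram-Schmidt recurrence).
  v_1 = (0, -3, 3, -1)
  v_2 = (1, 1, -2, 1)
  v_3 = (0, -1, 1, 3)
Orthogonal basis:
  u_1 = (0, -3, 3, -1)
  u_2 = (1, -11/19, -8/19, 9/19)
  u_3 = (-10/11, 0, 10/11, 30/11)

Apply the Gram-Schmidt recurrence
  u_1 = v_1
  u_i = v_i − Σ_{j<i} ((v_i · u_j) / (u_j · u_j)) · u_j.

Step by step this gives:
  u_1 = (0, -3, 3, -1)
  u_2 = (1, -11/19, -8/19, 9/19)
  u_3 = (-10/11, 0, 10/11, 30/11)

Orthogonality check:
  u_2 · u_1 = 0 (should be 0)
  u_3 · u_1 = 0 (should be 0)
  u_3 · u_2 = 0 (should be 0)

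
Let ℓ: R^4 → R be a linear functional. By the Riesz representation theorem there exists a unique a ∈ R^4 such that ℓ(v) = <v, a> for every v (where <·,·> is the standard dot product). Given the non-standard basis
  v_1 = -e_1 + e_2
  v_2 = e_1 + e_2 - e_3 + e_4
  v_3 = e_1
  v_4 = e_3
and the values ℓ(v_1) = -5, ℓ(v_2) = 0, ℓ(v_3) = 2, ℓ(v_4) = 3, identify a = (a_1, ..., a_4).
a = (2, -3, 3, 4)

Write a = (a_1, ..., a_4) in the standard basis. For each basis vector v_i, ℓ(v_i) = <v_i, a> is a linear equation in the a_j's. Collect the n equations into a matrix system V a = ℓ, where row i of V is v_i (expressed in the standard basis). Since V is invertible (lower-triangular with 1s on the diagonal, up to permutation), solve by back-substitution:
  V =
[[-1, 1, 0, 0],
 [1, 1, -1, 1],
 [1, 0, 0, 0],
 [0, 0, 1, 0]]
  V a = (-5, 0, 2, 3)
Solving gives a = (2, -3, 3, 4).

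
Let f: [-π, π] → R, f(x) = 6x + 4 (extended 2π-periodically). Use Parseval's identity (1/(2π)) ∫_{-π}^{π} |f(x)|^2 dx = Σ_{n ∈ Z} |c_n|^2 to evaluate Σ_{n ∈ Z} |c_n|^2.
Σ |c_n|^2 = 12π^2 + 16

Expand and integrate term by term over [-π, π]:
  ∫ (6x)^2 dx = 36·(2π^3/3); ∫ 2·6·(4)·x dx = 0 (odd integrand); ∫ 4^2 dx = 16·2π.
So (1/(2π)) ∫_{-π}^{π} (6x + 4)^2 dx = 36π^2/3 + 16 = 12π^2 + 16.
Parseval ⇒ Σ |c_n|^2 = 12π^2 + 16.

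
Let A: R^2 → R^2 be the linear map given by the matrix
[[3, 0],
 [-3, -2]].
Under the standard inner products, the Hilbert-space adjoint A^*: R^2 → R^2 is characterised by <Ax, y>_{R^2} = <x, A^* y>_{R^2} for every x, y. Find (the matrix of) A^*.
A^* = A^T =
[[3, -3],
 [0, -2]]

For real matrices with standard dot products, the defining identity <Ax, y> = <x, A^* y> gives (Ax)^T y = x^T (A^*) y, i.e. x^T A^T y = x^T (A^*) y. Since this holds for all x, y, we must have A^* = A^T. Therefore
A^* =
[[3, -3],
 [0, -2]].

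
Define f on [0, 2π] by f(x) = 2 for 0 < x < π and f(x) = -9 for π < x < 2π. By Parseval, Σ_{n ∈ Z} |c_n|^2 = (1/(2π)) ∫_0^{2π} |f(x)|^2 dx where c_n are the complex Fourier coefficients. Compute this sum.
Σ |c_n|^2 = 85/2

Parseval equates the L^2 energy of f (normalised by 1/(2π)) with the ℓ^2 sum of its Fourier coefficients: (1/(2π)) ∫_0^{2π} |f|^2 = Σ |c_n|^2.
Compute the left side: (1/(2π)) [∫_0^π 2^2 dx + ∫_π^{2π} (-9)^2 dx] = (1/(2π)) · (4π + 81π) = (4 + 81)/2 = 85/2.
So Σ_{n ∈ Z} |c_n|^2 = 85/2.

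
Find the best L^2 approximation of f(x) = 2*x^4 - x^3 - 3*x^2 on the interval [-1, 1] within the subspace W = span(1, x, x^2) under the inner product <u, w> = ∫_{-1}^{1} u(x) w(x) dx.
g(x) = -9*x^2/7 - 3*x/5 - 6/35

The best approximation g ∈ W is the orthogonal projection of f onto W. Writing g = a_0 + a_1 x + a_2 x^2, the coefficients solve the normal equations G · a = b where
  G_{ij} = <φ_i, φ_j> and b_i = <f, φ_i>, with φ_0 = 1, φ_1 = x, φ_2 = x^2.
G =
  [2, 0, 2/3]
  [0, 2/3, 0]
  [2/3, 0, 2/5],
b = (-6/5, -2/5, -22/35).
Solving gives a_0 = -6/35, a_1 = -3/5, a_2 = -9/7, so
  g(x) = -9*x^2/7 - 3*x/5 - 6/35.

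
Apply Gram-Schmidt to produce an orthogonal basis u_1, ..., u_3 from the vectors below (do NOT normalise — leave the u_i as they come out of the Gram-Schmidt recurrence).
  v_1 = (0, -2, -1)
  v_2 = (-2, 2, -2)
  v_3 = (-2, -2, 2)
Orthogonal basis:
  u_1 = (0, -2, -1)
  u_2 = (-2, 6/5, -12/5)
  u_3 = (-18/7, -6/7, 12/7)

Apply the Gram-Schmidt recurrence
  u_1 = v_1
  u_i = v_i − Σ_{j<i} ((v_i · u_j) / (u_j · u_j)) · u_j.

Step by step this gives:
  u_1 = (0, -2, -1)
  u_2 = (-2, 6/5, -12/5)
  u_3 = (-18/7, -6/7, 12/7)

Orthogonality check:
  u_2 · u_1 = 0 (should be 0)
  u_3 · u_1 = 0 (should be 0)
  u_3 · u_2 = 0 (should be 0)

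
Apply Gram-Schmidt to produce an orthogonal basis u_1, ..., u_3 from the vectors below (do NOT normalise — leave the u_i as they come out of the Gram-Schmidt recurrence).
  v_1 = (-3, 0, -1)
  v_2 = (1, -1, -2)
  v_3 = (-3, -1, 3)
Orthogonal basis:
  u_1 = (-3, 0, -1)
  u_2 = (7/10, -1, -21/10)
  u_3 = (-19/59, -133/59, 57/59)

Apply the Gram-Schmidt recurrence
  u_1 = v_1
  u_i = v_i − Σ_{j<i} ((v_i · u_j) / (u_j · u_j)) · u_j.

Step by step this gives:
  u_1 = (-3, 0, -1)
  u_2 = (7/10, -1, -21/10)
  u_3 = (-19/59, -133/59, 57/59)

Orthogonality check:
  u_2 · u_1 = 0 (should be 0)
  u_3 · u_1 = 0 (should be 0)
  u_3 · u_2 = 0 (should be 0)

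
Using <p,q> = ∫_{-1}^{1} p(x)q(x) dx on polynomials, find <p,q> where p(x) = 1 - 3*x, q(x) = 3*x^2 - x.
<p,q> = 4

Expand the product: p(x)·q(x) = -9*x^3 + 6*x^2 - x.
∫_{-1}^{1} of each monomial x^k gives [2/(k+1) if k even, 0 if k odd]. Integrating term-by-term (or equivalently evaluating the antiderivative F(x) = -9*x^4/4 + 2*x^3 - x^2/2 at the endpoints):
  F(1) − F(−1) = -3/4 − (-19/4) = 4.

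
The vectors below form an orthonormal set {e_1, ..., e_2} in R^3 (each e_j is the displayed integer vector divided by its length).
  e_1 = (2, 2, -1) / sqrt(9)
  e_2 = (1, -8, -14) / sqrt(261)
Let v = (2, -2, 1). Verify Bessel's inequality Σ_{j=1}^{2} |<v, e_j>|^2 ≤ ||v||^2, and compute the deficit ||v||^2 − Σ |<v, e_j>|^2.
Σ |<v, e_j>|^2 = 5/29; ||v||^2 = 9; deficit = 256/29

Write each e_j = u_j / sqrt(<u_j, u_j>) where u_j is the displayed integer vector. Then <v, e_j> = <v, u_j> / sqrt(<u_j, u_j>), so |<v, e_j>|^2 = <v, u_j>^2 / <u_j, u_j>.
Coefficients: <v, e_1> = -1/sqrt(9), <v, e_2> = 4/sqrt(261).
Square and sum: Σ |<v, e_j>|^2 = 5/29.
Compute ||v||^2 = v·v = 9.
Deficit = 9 − 5/29 = 256/29 ≥ 0, confirming Bessel's inequality. (The deficit equals ||v − Σ <v,e_j> e_j||^2, the squared distance from v to span{e_j}.)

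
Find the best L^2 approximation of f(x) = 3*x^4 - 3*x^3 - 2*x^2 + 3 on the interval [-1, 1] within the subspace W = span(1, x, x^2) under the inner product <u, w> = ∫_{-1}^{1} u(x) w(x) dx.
g(x) = 4*x^2/7 - 9*x/5 + 96/35

The best approximation g ∈ W is the orthogonal projection of f onto W. Writing g = a_0 + a_1 x + a_2 x^2, the coefficients solve the normal equations G · a = b where
  G_{ij} = <φ_i, φ_j> and b_i = <f, φ_i>, with φ_0 = 1, φ_1 = x, φ_2 = x^2.
G =
  [2, 0, 2/3]
  [0, 2/3, 0]
  [2/3, 0, 2/5],
b = (88/15, -6/5, 72/35).
Solving gives a_0 = 96/35, a_1 = -9/5, a_2 = 4/7, so
  g(x) = 4*x^2/7 - 9*x/5 + 96/35.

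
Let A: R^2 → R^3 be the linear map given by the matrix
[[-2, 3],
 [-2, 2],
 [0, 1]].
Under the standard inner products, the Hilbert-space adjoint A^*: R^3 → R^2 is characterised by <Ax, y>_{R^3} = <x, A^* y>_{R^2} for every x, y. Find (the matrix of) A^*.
A^* = A^T =
[[-2, -2, 0],
 [3, 2, 1]]

For real matrices with standard dot products, the defining identity <Ax, y> = <x, A^* y> gives (Ax)^T y = x^T (A^*) y, i.e. x^T A^T y = x^T (A^*) y. Since this holds for all x, y, we must have A^* = A^T. Therefore
A^* =
[[-2, -2, 0],
 [3, 2, 1]].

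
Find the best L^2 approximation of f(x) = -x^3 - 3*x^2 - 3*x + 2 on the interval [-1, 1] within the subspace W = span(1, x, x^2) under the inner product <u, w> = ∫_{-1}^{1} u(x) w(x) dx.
g(x) = -3*x^2 - 18*x/5 + 2

The best approximation g ∈ W is the orthogonal projection of f onto W. Writing g = a_0 + a_1 x + a_2 x^2, the coefficients solve the normal equations G · a = b where
  G_{ij} = <φ_i, φ_j> and b_i = <f, φ_i>, with φ_0 = 1, φ_1 = x, φ_2 = x^2.
G =
  [2, 0, 2/3]
  [0, 2/3, 0]
  [2/3, 0, 2/5],
b = (2, -12/5, 2/15).
Solving gives a_0 = 2, a_1 = -18/5, a_2 = -3, so
  g(x) = -3*x^2 - 18*x/5 + 2.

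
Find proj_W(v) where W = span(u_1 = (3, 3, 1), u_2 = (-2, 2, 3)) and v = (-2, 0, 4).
proj_W(v) = (-433/157, 187/157, 424/157)

Set up U = [u_1 | ... | u_2] ∈ R^(3×2). The projector onto W = col(U) is P = U (U^T U)^(-1) U^T.
Compute U^T U =
  [19, 3]
  [3, 17],
and U^T v = (-2, 16).
Solve U^T U · c = U^T v for the coefficients: c = (-41/157, 155/157). The projection is proj_W(v) = U c.
Check: (v - proj_W(v)) · u_1 = 0  (should be 0).
Check: (v - proj_W(v)) · u_2 = 0  (should be 0).
Result: proj_W(v) = (-433/157, 187/157, 424/157).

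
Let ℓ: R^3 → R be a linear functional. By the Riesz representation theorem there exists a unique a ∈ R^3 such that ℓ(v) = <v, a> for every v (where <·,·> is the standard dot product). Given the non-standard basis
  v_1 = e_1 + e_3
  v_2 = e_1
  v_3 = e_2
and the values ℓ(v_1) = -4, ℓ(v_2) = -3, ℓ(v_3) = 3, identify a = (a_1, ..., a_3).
a = (-3, 3, -1)

Write a = (a_1, ..., a_3) in the standard basis. For each basis vector v_i, ℓ(v_i) = <v_i, a> is a linear equation in the a_j's. Collect the n equations into a matrix system V a = ℓ, where row i of V is v_i (expressed in the standard basis). Since V is invertible (lower-triangular with 1s on the diagonal, up to permutation), solve by back-substitution:
  V =
[[1, 0, 1],
 [1, 0, 0],
 [0, 1, 0]]
  V a = (-4, -3, 3)
Solving gives a = (-3, 3, -1).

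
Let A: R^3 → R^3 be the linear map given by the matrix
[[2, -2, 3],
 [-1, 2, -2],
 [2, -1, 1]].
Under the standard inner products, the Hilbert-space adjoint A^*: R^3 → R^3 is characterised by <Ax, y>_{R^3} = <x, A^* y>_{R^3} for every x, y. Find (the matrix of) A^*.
A^* = A^T =
[[2, -1, 2],
 [-2, 2, -1],
 [3, -2, 1]]

For real matrices with standard dot products, the defining identity <Ax, y> = <x, A^* y> gives (Ax)^T y = x^T (A^*) y, i.e. x^T A^T y = x^T (A^*) y. Since this holds for all x, y, we must have A^* = A^T. Therefore
A^* =
[[2, -1, 2],
 [-2, 2, -1],
 [3, -2, 1]].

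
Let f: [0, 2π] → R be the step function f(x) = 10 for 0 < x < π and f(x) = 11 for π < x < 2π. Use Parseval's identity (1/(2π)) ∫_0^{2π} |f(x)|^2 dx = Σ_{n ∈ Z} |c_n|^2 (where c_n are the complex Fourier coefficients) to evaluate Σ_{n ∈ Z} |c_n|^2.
Σ |c_n|^2 = 221/2

Parseval equates the L^2 energy of f (normalised by 1/(2π)) with the ℓ^2 sum of its Fourier coefficients: (1/(2π)) ∫_0^{2π} |f|^2 = Σ |c_n|^2.
Compute the left side: (1/(2π)) [∫_0^π 10^2 dx + ∫_π^{2π} 11^2 dx] = (1/(2π)) · (100π + 121π) = (100 + 121)/2 = 221/2.
So Σ_{n ∈ Z} |c_n|^2 = 221/2.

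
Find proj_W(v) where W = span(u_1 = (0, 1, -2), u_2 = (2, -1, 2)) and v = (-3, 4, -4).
proj_W(v) = (-3, 12/5, -24/5)

Set up U = [u_1 | ... | u_2] ∈ R^(3×2). The projector onto W = col(U) is P = U (U^T U)^(-1) U^T.
Compute U^T U =
  [5, -5]
  [-5, 9],
and U^T v = (12, -18).
Solve U^T U · c = U^T v for the coefficients: c = (9/10, -3/2). The projection is proj_W(v) = U c.
Check: (v - proj_W(v)) · u_1 = 0  (should be 0).
Check: (v - proj_W(v)) · u_2 = 0  (should be 0).
Result: proj_W(v) = (-3, 12/5, -24/5).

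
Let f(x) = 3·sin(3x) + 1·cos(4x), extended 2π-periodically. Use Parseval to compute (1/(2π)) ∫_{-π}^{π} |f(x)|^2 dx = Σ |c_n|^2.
Σ |c_n|^2 = 5

Expand |f|^2 and use orthogonality of {sin(nx), cos(mx)} on [-π, π]:
  ∫_{-π}^{π} sin(nx)^2 dx = π, ∫ cos(mx)^2 dx = π, and cross terms integrate to 0.
So ∫_{-π}^{π} f(x)^2 dx = 3^2 · π + 1^2 · π = (9 + 1)π.
Divide by 2π: (9 + 1)/2 = 5.
By Parseval, this equals Σ |c_n|^2.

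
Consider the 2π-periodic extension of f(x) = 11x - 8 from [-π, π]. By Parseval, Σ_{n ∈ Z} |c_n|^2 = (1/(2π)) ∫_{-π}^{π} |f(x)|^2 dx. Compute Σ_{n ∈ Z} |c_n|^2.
Σ |c_n|^2 = 121π^2/3 + 64

Expand and integrate term by term over [-π, π]:
  ∫ (11x)^2 dx = 121·(2π^3/3); ∫ 2·11·(-8)·x dx = 0 (odd integrand); ∫ (-8)^2 dx = 64·2π.
So (1/(2π)) ∫_{-π}^{π} (11x - 8)^2 dx = 121π^2/3 + 64 = 121π^2/3 + 64.
Parseval ⇒ Σ |c_n|^2 = 121π^2/3 + 64.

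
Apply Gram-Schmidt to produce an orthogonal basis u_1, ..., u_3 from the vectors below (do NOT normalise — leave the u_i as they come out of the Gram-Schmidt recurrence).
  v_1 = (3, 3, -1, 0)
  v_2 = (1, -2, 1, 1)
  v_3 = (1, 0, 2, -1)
Orthogonal basis:
  u_1 = (3, 3, -1, 0)
  u_2 = (31/19, -26/19, 15/19, 1)
  u_3 = (10/39, 1/3, 23/13, -53/39)

Apply the Gram-Schmidt recurrence
  u_1 = v_1
  u_i = v_i − Σ_{j<i} ((v_i · u_j) / (u_j · u_j)) · u_j.

Step by step this gives:
  u_1 = (3, 3, -1, 0)
  u_2 = (31/19, -26/19, 15/19, 1)
  u_3 = (10/39, 1/3, 23/13, -53/39)

Orthogonality check:
  u_2 · u_1 = 0 (should be 0)
  u_3 · u_1 = 0 (should be 0)
  u_3 · u_2 = 0 (should be 0)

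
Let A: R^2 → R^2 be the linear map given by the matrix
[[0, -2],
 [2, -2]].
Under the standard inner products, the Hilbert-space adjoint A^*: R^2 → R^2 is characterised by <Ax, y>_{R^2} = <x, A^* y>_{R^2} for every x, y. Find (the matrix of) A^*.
A^* = A^T =
[[0, 2],
 [-2, -2]]

For real matrices with standard dot products, the defining identity <Ax, y> = <x, A^* y> gives (Ax)^T y = x^T (A^*) y, i.e. x^T A^T y = x^T (A^*) y. Since this holds for all x, y, we must have A^* = A^T. Therefore
A^* =
[[0, 2],
 [-2, -2]].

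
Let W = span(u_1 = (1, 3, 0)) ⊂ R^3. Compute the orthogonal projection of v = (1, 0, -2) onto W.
proj_W(v) = (1/10, 3/10, 0)

Set up U = [u_1 | ... | u_1] ∈ R^(3×1). The projector onto W = col(U) is P = U (U^T U)^(-1) U^T.
Compute U^T U =
  [10],
and U^T v = (1).
Solve U^T U · c = U^T v for the coefficients: c = (1/10). The projection is proj_W(v) = U c.
Check: (v - proj_W(v)) · u_1 = 0  (should be 0).
Result: proj_W(v) = (1/10, 3/10, 0).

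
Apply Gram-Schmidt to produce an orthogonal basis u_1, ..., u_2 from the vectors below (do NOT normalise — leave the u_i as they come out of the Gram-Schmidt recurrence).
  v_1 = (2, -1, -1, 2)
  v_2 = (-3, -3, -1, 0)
Orthogonal basis:
  u_1 = (2, -1, -1, 2)
  u_2 = (-13/5, -16/5, -6/5, 2/5)

Apply the Gram-Schmidt recurrence
  u_1 = v_1
  u_i = v_i − Σ_{j<i} ((v_i · u_j) / (u_j · u_j)) · u_j.

Step by step this gives:
  u_1 = (2, -1, -1, 2)
  u_2 = (-13/5, -16/5, -6/5, 2/5)

Orthogonality check:
  u_2 · u_1 = 0 (should be 0)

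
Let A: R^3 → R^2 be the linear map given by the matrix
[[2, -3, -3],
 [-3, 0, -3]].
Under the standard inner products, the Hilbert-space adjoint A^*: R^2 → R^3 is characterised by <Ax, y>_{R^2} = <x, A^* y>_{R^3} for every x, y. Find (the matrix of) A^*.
A^* = A^T =
[[2, -3],
 [-3, 0],
 [-3, -3]]

For real matrices with standard dot products, the defining identity <Ax, y> = <x, A^* y> gives (Ax)^T y = x^T (A^*) y, i.e. x^T A^T y = x^T (A^*) y. Since this holds for all x, y, we must have A^* = A^T. Therefore
A^* =
[[2, -3],
 [-3, 0],
 [-3, -3]].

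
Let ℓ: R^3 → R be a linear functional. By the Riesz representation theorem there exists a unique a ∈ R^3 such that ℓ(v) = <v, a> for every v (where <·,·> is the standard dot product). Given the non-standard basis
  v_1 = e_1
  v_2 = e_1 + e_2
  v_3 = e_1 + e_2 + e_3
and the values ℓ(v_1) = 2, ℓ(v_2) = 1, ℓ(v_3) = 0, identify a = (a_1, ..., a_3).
a = (2, -1, -1)

Write a = (a_1, ..., a_3) in the standard basis. For each basis vector v_i, ℓ(v_i) = <v_i, a> is a linear equation in the a_j's. Collect the n equations into a matrix system V a = ℓ, where row i of V is v_i (expressed in the standard basis). Since V is invertible (lower-triangular with 1s on the diagonal, up to permutation), solve by back-substitution:
  V =
[[1, 0, 0],
 [1, 1, 0],
 [1, 1, 1]]
  V a = (2, 1, 0)
Solving gives a = (2, -1, -1).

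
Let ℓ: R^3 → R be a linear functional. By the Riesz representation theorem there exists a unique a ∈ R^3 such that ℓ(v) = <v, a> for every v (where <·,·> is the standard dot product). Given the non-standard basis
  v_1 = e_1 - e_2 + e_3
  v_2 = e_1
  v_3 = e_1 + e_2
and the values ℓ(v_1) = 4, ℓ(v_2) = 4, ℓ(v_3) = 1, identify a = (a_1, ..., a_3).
a = (4, -3, -3)

Write a = (a_1, ..., a_3) in the standard basis. For each basis vector v_i, ℓ(v_i) = <v_i, a> is a linear equation in the a_j's. Collect the n equations into a matrix system V a = ℓ, where row i of V is v_i (expressed in the standard basis). Since V is invertible (lower-triangular with 1s on the diagonal, up to permutation), solve by back-substitution:
  V =
[[1, -1, 1],
 [1, 0, 0],
 [1, 1, 0]]
  V a = (4, 4, 1)
Solving gives a = (4, -3, -3).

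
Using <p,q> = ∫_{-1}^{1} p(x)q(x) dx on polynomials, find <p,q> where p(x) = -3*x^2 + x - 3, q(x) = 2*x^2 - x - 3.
<p,q> = 254/15

Expand the product: p(x)·q(x) = -6*x^4 + 5*x^3 + 2*x^2 + 9.
∫_{-1}^{1} of each monomial x^k gives [2/(k+1) if k even, 0 if k odd]. Integrating term-by-term (or equivalently evaluating the antiderivative F(x) = -6*x^5/5 + 5*x^4/4 + 2*x^3/3 + 9*x at the endpoints):
  F(1) − F(−1) = 583/60 − (-433/60) = 254/15.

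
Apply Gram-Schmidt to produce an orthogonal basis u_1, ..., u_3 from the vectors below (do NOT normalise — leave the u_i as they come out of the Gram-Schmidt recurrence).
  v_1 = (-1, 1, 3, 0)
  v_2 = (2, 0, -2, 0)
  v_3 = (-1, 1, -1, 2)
Orthogonal basis:
  u_1 = (-1, 1, 3, 0)
  u_2 = (14/11, 8/11, 2/11, 0)
  u_3 = (-2/3, 4/3, -2/3, 2)

Apply the Gram-Schmidt recurrence
  u_1 = v_1
  u_i = v_i − Σ_{j<i} ((v_i · u_j) / (u_j · u_j)) · u_j.

Step by step this gives:
  u_1 = (-1, 1, 3, 0)
  u_2 = (14/11, 8/11, 2/11, 0)
  u_3 = (-2/3, 4/3, -2/3, 2)

Orthogonality check:
  u_2 · u_1 = 0 (should be 0)
  u_3 · u_1 = 0 (should be 0)
  u_3 · u_2 = 0 (should be 0)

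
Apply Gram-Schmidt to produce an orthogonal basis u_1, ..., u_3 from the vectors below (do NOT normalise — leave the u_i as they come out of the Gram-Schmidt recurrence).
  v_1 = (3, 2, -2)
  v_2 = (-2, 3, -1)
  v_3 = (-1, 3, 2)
Orthogonal basis:
  u_1 = (3, 2, -2)
  u_2 = (-40/17, 47/17, -13/17)
  u_3 = (86/117, 301/234, 43/18)

Apply the Gram-Schmidt recurrence
  u_1 = v_1
  u_i = v_i − Σ_{j<i} ((v_i · u_j) / (u_j · u_j)) · u_j.

Step by step this gives:
  u_1 = (3, 2, -2)
  u_2 = (-40/17, 47/17, -13/17)
  u_3 = (86/117, 301/234, 43/18)

Orthogonality check:
  u_2 · u_1 = 0 (should be 0)
  u_3 · u_1 = 0 (should be 0)
  u_3 · u_2 = 0 (should be 0)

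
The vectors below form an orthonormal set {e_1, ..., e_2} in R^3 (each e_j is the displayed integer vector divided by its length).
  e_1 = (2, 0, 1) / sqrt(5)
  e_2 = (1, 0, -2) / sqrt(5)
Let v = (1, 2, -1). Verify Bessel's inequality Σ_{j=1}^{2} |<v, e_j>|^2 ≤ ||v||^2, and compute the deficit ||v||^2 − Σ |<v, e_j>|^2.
Σ |<v, e_j>|^2 = 2; ||v||^2 = 6; deficit = 4

Write each e_j = u_j / sqrt(<u_j, u_j>) where u_j is the displayed integer vector. Then <v, e_j> = <v, u_j> / sqrt(<u_j, u_j>), so |<v, e_j>|^2 = <v, u_j>^2 / <u_j, u_j>.
Coefficients: <v, e_1> = 1/sqrt(5), <v, e_2> = 3/sqrt(5).
Square and sum: Σ |<v, e_j>|^2 = 2.
Compute ||v||^2 = v·v = 6.
Deficit = 6 − 2 = 4 ≥ 0, confirming Bessel's inequality. (The deficit equals ||v − Σ <v,e_j> e_j||^2, the squared distance from v to span{e_j}.)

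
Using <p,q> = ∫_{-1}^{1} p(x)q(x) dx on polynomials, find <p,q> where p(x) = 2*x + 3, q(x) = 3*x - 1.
<p,q> = -2

Expand the product: p(x)·q(x) = 6*x^2 + 7*x - 3.
∫_{-1}^{1} of each monomial x^k gives [2/(k+1) if k even, 0 if k odd]. Integrating term-by-term (or equivalently evaluating the antiderivative F(x) = 2*x^3 + 7*x^2/2 - 3*x at the endpoints):
  F(1) − F(−1) = 5/2 − (9/2) = -2.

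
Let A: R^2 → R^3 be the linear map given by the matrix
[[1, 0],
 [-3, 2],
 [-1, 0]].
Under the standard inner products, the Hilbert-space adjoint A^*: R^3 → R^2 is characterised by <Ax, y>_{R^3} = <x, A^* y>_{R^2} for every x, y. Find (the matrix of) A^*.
A^* = A^T =
[[1, -3, -1],
 [0, 2, 0]]

For real matrices with standard dot products, the defining identity <Ax, y> = <x, A^* y> gives (Ax)^T y = x^T (A^*) y, i.e. x^T A^T y = x^T (A^*) y. Since this holds for all x, y, we must have A^* = A^T. Therefore
A^* =
[[1, -3, -1],
 [0, 2, 0]].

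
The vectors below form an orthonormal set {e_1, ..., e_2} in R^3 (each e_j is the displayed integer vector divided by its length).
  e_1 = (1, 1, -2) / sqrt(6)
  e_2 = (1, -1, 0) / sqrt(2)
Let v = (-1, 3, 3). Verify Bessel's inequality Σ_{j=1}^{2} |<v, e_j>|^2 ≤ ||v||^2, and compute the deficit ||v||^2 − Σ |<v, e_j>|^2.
Σ |<v, e_j>|^2 = 32/3; ||v||^2 = 19; deficit = 25/3

Write each e_j = u_j / sqrt(<u_j, u_j>) where u_j is the displayed integer vector. Then <v, e_j> = <v, u_j> / sqrt(<u_j, u_j>), so |<v, e_j>|^2 = <v, u_j>^2 / <u_j, u_j>.
Coefficients: <v, e_1> = -4/sqrt(6), <v, e_2> = -4/sqrt(2).
Square and sum: Σ |<v, e_j>|^2 = 32/3.
Compute ||v||^2 = v·v = 19.
Deficit = 19 − 32/3 = 25/3 ≥ 0, confirming Bessel's inequality. (The deficit equals ||v − Σ <v,e_j> e_j||^2, the squared distance from v to span{e_j}.)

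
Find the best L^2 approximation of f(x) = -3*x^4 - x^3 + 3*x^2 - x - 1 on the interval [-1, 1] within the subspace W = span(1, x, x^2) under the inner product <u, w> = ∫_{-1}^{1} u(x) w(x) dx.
g(x) = 3*x^2/7 - 8*x/5 - 26/35

The best approximation g ∈ W is the orthogonal projection of f onto W. Writing g = a_0 + a_1 x + a_2 x^2, the coefficients solve the normal equations G · a = b where
  G_{ij} = <φ_i, φ_j> and b_i = <f, φ_i>, with φ_0 = 1, φ_1 = x, φ_2 = x^2.
G =
  [2, 0, 2/3]
  [0, 2/3, 0]
  [2/3, 0, 2/5],
b = (-6/5, -16/15, -34/105).
Solving gives a_0 = -26/35, a_1 = -8/5, a_2 = 3/7, so
  g(x) = 3*x^2/7 - 8*x/5 - 26/35.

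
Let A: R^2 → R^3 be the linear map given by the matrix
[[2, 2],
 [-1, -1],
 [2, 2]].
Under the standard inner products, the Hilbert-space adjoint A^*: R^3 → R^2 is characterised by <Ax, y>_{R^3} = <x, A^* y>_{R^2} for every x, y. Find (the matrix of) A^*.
A^* = A^T =
[[2, -1, 2],
 [2, -1, 2]]

For real matrices with standard dot products, the defining identity <Ax, y> = <x, A^* y> gives (Ax)^T y = x^T (A^*) y, i.e. x^T A^T y = x^T (A^*) y. Since this holds for all x, y, we must have A^* = A^T. Therefore
A^* =
[[2, -1, 2],
 [2, -1, 2]].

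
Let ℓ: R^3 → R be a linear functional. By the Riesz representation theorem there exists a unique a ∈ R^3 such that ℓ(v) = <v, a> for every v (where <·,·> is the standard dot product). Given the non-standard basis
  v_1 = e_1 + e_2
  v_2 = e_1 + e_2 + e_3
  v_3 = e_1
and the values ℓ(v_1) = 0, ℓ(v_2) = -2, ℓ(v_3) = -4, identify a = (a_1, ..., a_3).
a = (-4, 4, -2)

Write a = (a_1, ..., a_3) in the standard basis. For each basis vector v_i, ℓ(v_i) = <v_i, a> is a linear equation in the a_j's. Collect the n equations into a matrix system V a = ℓ, where row i of V is v_i (expressed in the standard basis). Since V is invertible (lower-triangular with 1s on the diagonal, up to permutation), solve by back-substitution:
  V =
[[1, 1, 0],
 [1, 1, 1],
 [1, 0, 0]]
  V a = (0, -2, -4)
Solving gives a = (-4, 4, -2).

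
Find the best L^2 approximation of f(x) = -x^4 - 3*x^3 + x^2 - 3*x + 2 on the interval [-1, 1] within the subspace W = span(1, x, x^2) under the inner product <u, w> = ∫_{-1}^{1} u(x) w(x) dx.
g(x) = x^2/7 - 24*x/5 + 73/35

The best approximation g ∈ W is the orthogonal projection of f onto W. Writing g = a_0 + a_1 x + a_2 x^2, the coefficients solve the normal equations G · a = b where
  G_{ij} = <φ_i, φ_j> and b_i = <f, φ_i>, with φ_0 = 1, φ_1 = x, φ_2 = x^2.
G =
  [2, 0, 2/3]
  [0, 2/3, 0]
  [2/3, 0, 2/5],
b = (64/15, -16/5, 152/105).
Solving gives a_0 = 73/35, a_1 = -24/5, a_2 = 1/7, so
  g(x) = x^2/7 - 24*x/5 + 73/35.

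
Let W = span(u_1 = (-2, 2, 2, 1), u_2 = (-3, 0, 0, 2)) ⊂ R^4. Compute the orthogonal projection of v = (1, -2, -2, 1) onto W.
proj_W(v) = (41/105, -218/105, -218/105, 3/35)

Set up U = [u_1 | ... | u_2] ∈ R^(4×2). The projector onto W = col(U) is P = U (U^T U)^(-1) U^T.
Compute U^T U =
  [13, 8]
  [8, 13],
and U^T v = (-9, -1).
Solve U^T U · c = U^T v for the coefficients: c = (-109/105, 59/105). The projection is proj_W(v) = U c.
Check: (v - proj_W(v)) · u_1 = 0  (should be 0).
Check: (v - proj_W(v)) · u_2 = 0  (should be 0).
Result: proj_W(v) = (41/105, -218/105, -218/105, 3/35).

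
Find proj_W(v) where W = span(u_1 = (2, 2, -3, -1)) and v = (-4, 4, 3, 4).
proj_W(v) = (-13/9, -13/9, 13/6, 13/18)

Set up U = [u_1 | ... | u_1] ∈ R^(4×1). The projector onto W = col(U) is P = U (U^T U)^(-1) U^T.
Compute U^T U =
  [18],
and U^T v = (-13).
Solve U^T U · c = U^T v for the coefficients: c = (-13/18). The projection is proj_W(v) = U c.
Check: (v - proj_W(v)) · u_1 = 0  (should be 0).
Result: proj_W(v) = (-13/9, -13/9, 13/6, 13/18).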